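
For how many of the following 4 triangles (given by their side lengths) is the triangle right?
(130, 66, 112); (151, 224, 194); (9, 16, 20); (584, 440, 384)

2

(130,66,112): 66²+112² = 16900 = 130² → right
(151,224,194): 151²+194² = 60437 > 50176 = 224² → acute
(9,16,20): 9²+16² = 337 < 400 = 20² → obtuse
(584,440,384): 384²+440² = 341056 = 584² → right
2 of the 4 are right.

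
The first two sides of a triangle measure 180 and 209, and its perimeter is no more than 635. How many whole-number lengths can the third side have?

217

Triangle inequality: 29 < x < 389. Perimeter ≤ 635 gives x ≤ 635 − 180 − 209 = 246.
So 29 < x ≤ 246; integers 30 through 246: 217 values.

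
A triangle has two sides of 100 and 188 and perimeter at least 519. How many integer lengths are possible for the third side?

Triangle inequality: 88 < x < 288. Perimeter ≥ 519 gives x ≥ 519 − 100 − 188 = 231.
So 231 ≤ x < 288; integers 231 through 287: 57 values.

57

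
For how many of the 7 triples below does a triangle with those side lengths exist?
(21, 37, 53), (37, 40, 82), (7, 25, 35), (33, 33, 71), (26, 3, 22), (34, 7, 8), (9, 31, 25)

2

(21,37,53): 21+37 > 53 → valid
(37,40,82): 37+40 ≤ 82 → not valid
(7,25,35): 7+25 ≤ 35 → not valid
(33,33,71): 33+33 ≤ 71 → not valid
(3,22,26): 3+22 ≤ 26 → not valid
(7,8,34): 7+8 ≤ 34 → not valid
(9,25,31): 9+25 > 31 → valid
2 of the 7 triples form a triangle.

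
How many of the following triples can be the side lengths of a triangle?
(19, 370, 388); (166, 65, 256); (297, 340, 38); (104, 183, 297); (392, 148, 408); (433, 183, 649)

(19,370,388): 19+370 > 388 → valid
(65,166,256): 65+166 ≤ 256 → not valid
(38,297,340): 38+297 ≤ 340 → not valid
(104,183,297): 104+183 ≤ 297 → not valid
(148,392,408): 148+392 > 408 → valid
(183,433,649): 183+433 ≤ 649 → not valid
2 of the 6 triples form a triangle.

2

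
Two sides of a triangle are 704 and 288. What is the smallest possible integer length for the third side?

The third side must be strictly greater than |704 − 288| = 416.
The smallest integer above 416 is 417.

417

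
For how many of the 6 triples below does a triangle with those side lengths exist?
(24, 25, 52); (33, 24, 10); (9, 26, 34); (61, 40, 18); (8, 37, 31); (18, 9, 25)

(24,25,52): 24+25 ≤ 52 → not valid
(10,24,33): 10+24 > 33 → valid
(9,26,34): 9+26 > 34 → valid
(18,40,61): 18+40 ≤ 61 → not valid
(8,31,37): 8+31 > 37 → valid
(9,18,25): 9+18 > 25 → valid
4 of the 6 triples form a triangle.

4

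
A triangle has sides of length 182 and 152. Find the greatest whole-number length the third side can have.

The third side must be strictly less than 182 + 152 = 334.
The largest integer below 334 is 333.

333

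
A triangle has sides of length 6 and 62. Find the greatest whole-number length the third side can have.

67

The third side must be strictly less than 6 + 62 = 68.
The largest integer below 68 is 67.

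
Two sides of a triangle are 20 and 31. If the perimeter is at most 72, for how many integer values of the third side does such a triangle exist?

Triangle inequality: 11 < x < 51. Perimeter ≤ 72 gives x ≤ 72 − 20 − 31 = 21.
So 11 < x ≤ 21; integers 12 through 21: 10 values.

10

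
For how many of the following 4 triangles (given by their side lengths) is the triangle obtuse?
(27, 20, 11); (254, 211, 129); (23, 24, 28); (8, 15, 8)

3

(27,20,11): 11²+20² = 521 < 729 = 27² → obtuse
(254,211,129): 129²+211² = 61162 < 64516 = 254² → obtuse
(23,24,28): 23²+24² = 1105 > 784 = 28² → acute
(8,15,8): 8²+8² = 128 < 225 = 15² → obtuse
3 of the 4 are obtuse.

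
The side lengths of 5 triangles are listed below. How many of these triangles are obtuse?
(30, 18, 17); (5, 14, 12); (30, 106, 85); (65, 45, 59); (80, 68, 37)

4

(30,18,17): 17²+18² = 613 < 900 = 30² → obtuse
(5,14,12): 5²+12² = 169 < 196 = 14² → obtuse
(30,106,85): 30²+85² = 8125 < 11236 = 106² → obtuse
(65,45,59): 45²+59² = 5506 > 4225 = 65² → acute
(80,68,37): 37²+68² = 5993 < 6400 = 80² → obtuse
4 of the 5 are obtuse.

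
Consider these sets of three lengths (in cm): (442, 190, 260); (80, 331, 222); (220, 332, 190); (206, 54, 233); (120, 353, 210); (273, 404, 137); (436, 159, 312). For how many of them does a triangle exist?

(190,260,442): 190+260 > 442 → valid
(80,222,331): 80+222 ≤ 331 → not valid
(190,220,332): 190+220 > 332 → valid
(54,206,233): 54+206 > 233 → valid
(120,210,353): 120+210 ≤ 353 → not valid
(137,273,404): 137+273 > 404 → valid
(159,312,436): 159+312 > 436 → valid
5 of the 7 triples form a triangle.

5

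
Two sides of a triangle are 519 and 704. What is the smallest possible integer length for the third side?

The third side must be strictly greater than |519 − 704| = 185.
The smallest integer above 185 is 186.

186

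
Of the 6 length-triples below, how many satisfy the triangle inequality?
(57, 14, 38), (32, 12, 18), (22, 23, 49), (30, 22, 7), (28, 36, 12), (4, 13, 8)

1

(14,38,57): 14+38 ≤ 57 → not valid
(12,18,32): 12+18 ≤ 32 → not valid
(22,23,49): 22+23 ≤ 49 → not valid
(7,22,30): 7+22 ≤ 30 → not valid
(12,28,36): 12+28 > 36 → valid
(4,8,13): 4+8 ≤ 13 → not valid
1 of the 6 triples forms a triangle.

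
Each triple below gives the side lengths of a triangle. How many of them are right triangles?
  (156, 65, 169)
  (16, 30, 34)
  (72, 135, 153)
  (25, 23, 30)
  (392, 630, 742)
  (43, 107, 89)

(156,65,169): 65²+156² = 28561 = 169² → right
(16,30,34): 16²+30² = 1156 = 34² → right
(72,135,153): 72²+135² = 23409 = 153² → right
(25,23,30): 23²+25² = 1154 > 900 = 30² → acute
(392,630,742): 392²+630² = 550564 = 742² → right
(43,107,89): 43²+89² = 9770 < 11449 = 107² → obtuse
4 of the 6 are right.

4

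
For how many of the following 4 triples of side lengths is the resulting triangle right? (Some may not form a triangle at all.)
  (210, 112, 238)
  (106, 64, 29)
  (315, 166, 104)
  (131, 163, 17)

(210,112,238): 112²+210² = 56644 = 238² → right
(106,64,29): 29+64 ≤ 106, not a triangle
(315,166,104): 104+166 ≤ 315, not a triangle
(131,163,17): 17+131 ≤ 163, not a triangle
1 of the 4 is right.

1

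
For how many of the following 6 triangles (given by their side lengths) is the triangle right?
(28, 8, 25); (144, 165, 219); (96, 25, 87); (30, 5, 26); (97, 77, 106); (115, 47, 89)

1

(28,8,25): 8²+25² = 689 < 784 = 28² → obtuse
(144,165,219): 144²+165² = 47961 = 219² → right
(96,25,87): 25²+87² = 8194 < 9216 = 96² → obtuse
(30,5,26): 5²+26² = 701 < 900 = 30² → obtuse
(97,77,106): 77²+97² = 15338 > 11236 = 106² → acute
(115,47,89): 47²+89² = 10130 < 13225 = 115² → obtuse
1 of the 6 is right.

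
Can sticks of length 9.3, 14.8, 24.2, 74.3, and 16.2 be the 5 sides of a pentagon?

For a pentagon, each side must be shorter than the sum of the others.
Here the longest side is 74.3, but the remaining 4 sides sum to only 64.5.

No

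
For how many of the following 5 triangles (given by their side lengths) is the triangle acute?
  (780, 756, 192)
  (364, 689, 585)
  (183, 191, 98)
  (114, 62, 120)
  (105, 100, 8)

2

(780,756,192): 192²+756² = 608400 = 780² → right
(364,689,585): 364²+585² = 474721 = 689² → right
(183,191,98): 98²+183² = 43093 > 36481 = 191² → acute
(114,62,120): 62²+114² = 16840 > 14400 = 120² → acute
(105,100,8): 8²+100² = 10064 < 11025 = 105² → obtuse
2 of the 5 are acute.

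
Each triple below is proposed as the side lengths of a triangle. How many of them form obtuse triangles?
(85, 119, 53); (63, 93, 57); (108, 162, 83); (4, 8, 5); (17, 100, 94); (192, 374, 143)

(85,119,53): 53²+85² = 10034 < 14161 = 119² → obtuse
(63,93,57): 57²+63² = 7218 < 8649 = 93² → obtuse
(108,162,83): 83²+108² = 18553 < 26244 = 162² → obtuse
(4,8,5): 4²+5² = 41 < 64 = 8² → obtuse
(17,100,94): 17²+94² = 9125 < 10000 = 100² → obtuse
(192,374,143): 143+192 ≤ 374, not a triangle
5 of the 6 are obtuse.

5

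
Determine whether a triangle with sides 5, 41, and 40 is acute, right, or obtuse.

Compare the square of the longest side to the sum of squares of the other two: 5² + 40² = 1625 < 1681 = 41².

obtuse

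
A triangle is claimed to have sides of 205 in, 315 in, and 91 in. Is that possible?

The longest side is 315, but the other two sum to only 296.
296 < 315, so the triangle inequality fails.

No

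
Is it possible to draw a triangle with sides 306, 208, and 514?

The two shorter sides sum to 514, exactly equal to the longest side 514.
That gives only a degenerate (flat) triangle — the inequality must be strict.

No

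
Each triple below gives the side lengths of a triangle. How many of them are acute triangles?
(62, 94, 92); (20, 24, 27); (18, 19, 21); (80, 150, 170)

(62,94,92): 62²+92² = 12308 > 8836 = 94² → acute
(20,24,27): 20²+24² = 976 > 729 = 27² → acute
(18,19,21): 18²+19² = 685 > 441 = 21² → acute
(80,150,170): 80²+150² = 28900 = 170² → right
3 of the 4 are acute.

3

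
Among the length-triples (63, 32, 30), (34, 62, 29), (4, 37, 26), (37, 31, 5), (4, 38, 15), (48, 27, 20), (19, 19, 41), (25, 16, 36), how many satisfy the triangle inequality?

2

(30,32,63): 30+32 ≤ 63 → not valid
(29,34,62): 29+34 > 62 → valid
(4,26,37): 4+26 ≤ 37 → not valid
(5,31,37): 5+31 ≤ 37 → not valid
(4,15,38): 4+15 ≤ 38 → not valid
(20,27,48): 20+27 ≤ 48 → not valid
(19,19,41): 19+19 ≤ 41 → not valid
(16,25,36): 16+25 > 36 → valid
2 of the 8 triples form a triangle.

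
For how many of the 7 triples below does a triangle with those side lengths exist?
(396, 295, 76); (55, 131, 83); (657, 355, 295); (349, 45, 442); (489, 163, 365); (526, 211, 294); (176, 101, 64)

2

(76,295,396): 76+295 ≤ 396 → not valid
(55,83,131): 55+83 > 131 → valid
(295,355,657): 295+355 ≤ 657 → not valid
(45,349,442): 45+349 ≤ 442 → not valid
(163,365,489): 163+365 > 489 → valid
(211,294,526): 211+294 ≤ 526 → not valid
(64,101,176): 64+101 ≤ 176 → not valid
2 of the 7 triples form a triangle.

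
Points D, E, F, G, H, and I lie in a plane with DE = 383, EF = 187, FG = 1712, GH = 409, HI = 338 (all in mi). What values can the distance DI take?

The maximum is all hops collinear in one direction: 383 + 187 + 1712 + 409 + 338 = 3029.
The longest hop is 1712; the others sum to 1317. Folding the others back against it leaves at least 1712 − 1317 = 395.

395 ≤ DI ≤ 3029 mi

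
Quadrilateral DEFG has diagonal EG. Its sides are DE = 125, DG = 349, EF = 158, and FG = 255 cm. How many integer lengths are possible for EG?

188

From triangle DEG: 224 < EG < 474.
From triangle FEG: 97 < EG < 413.
Intersection: 224 < EG < 413, so integers 225 through 412: 188 values.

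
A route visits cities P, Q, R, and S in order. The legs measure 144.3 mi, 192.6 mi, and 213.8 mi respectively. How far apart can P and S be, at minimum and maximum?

The maximum is all hops collinear in one direction: 144.3 + 192.6 + 213.8 = 550.7.
The longest hop is 213.8; the others sum to 336.9. Since 213.8 ≤ 336.9, the path can fold back on itself completely, so the minimum distance is 0.

0 ≤ PS ≤ 550.7 mi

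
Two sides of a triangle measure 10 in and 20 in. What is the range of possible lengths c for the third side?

10 < c < 30

By the triangle inequality, c must be less than 10 + 20 = 30 and greater than |10 − 20| = 10.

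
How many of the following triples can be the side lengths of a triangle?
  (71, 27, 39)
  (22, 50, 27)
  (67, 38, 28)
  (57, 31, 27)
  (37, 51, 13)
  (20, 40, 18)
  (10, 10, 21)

1

(27,39,71): 27+39 ≤ 71 → not valid
(22,27,50): 22+27 ≤ 50 → not valid
(28,38,67): 28+38 ≤ 67 → not valid
(27,31,57): 27+31 > 57 → valid
(13,37,51): 13+37 ≤ 51 → not valid
(18,20,40): 18+20 ≤ 40 → not valid
(10,10,21): 10+10 ≤ 21 → not valid
1 of the 7 triples forms a triangle.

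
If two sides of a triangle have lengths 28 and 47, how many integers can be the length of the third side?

55

The third side lies in the open interval (19, 75).
Integers from 20 to 74 inclusive: 74 − 20 + 1 = 55.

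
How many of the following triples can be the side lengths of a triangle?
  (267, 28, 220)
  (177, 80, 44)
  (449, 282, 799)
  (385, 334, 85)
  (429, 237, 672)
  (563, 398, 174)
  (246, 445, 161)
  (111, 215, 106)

(28,220,267): 28+220 ≤ 267 → not valid
(44,80,177): 44+80 ≤ 177 → not valid
(282,449,799): 282+449 ≤ 799 → not valid
(85,334,385): 85+334 > 385 → valid
(237,429,672): 237+429 ≤ 672 → not valid
(174,398,563): 174+398 > 563 → valid
(161,246,445): 161+246 ≤ 445 → not valid
(106,111,215): 106+111 > 215 → valid
3 of the 8 triples form a triangle.

3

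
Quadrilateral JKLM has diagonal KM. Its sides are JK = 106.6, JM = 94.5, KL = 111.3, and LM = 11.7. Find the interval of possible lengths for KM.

From triangle JKM: |106.6 − 94.5| < KM < 106.6 + 94.5, i.e. 12.1 < KM < 201.1.
From triangle LKM: 99.6 < KM < 123.0.
Both must hold, so KM lies in the intersection.

99.6 < KM < 123.0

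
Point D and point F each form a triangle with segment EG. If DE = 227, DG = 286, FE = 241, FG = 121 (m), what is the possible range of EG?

From triangle DEG: |227 − 286| < EG < 227 + 286, i.e. 59 < EG < 513.
From triangle FEG: 120 < EG < 362.
Both must hold, so EG lies in the intersection.

120 < EG < 362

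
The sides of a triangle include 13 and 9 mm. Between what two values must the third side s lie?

4 < s < 22 (mm)

By the triangle inequality, s must be less than 13 + 9 = 22 and greater than |13 − 9| = 4.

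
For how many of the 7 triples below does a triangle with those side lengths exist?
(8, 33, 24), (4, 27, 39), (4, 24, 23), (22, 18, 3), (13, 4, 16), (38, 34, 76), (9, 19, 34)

(8,24,33): 8+24 ≤ 33 → not valid
(4,27,39): 4+27 ≤ 39 → not valid
(4,23,24): 4+23 > 24 → valid
(3,18,22): 3+18 ≤ 22 → not valid
(4,13,16): 4+13 > 16 → valid
(34,38,76): 34+38 ≤ 76 → not valid
(9,19,34): 9+19 ≤ 34 → not valid
2 of the 7 triples form a triangle.

2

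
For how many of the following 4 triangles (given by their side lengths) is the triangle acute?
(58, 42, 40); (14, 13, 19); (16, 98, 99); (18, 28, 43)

(58,42,40): 40²+42² = 3364 = 58² → right
(14,13,19): 13²+14² = 365 > 361 = 19² → acute
(16,98,99): 16²+98² = 9860 > 9801 = 99² → acute
(18,28,43): 18²+28² = 1108 < 1849 = 43² → obtuse
2 of the 4 are acute.

2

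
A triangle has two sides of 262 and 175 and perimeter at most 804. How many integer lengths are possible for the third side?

Triangle inequality: 87 < x < 437. Perimeter ≤ 804 gives x ≤ 804 − 262 − 175 = 367.
So 87 < x ≤ 367; integers 88 through 367: 280 values.

280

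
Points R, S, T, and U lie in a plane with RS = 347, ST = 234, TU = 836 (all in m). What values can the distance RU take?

255 ≤ RU ≤ 1417 m

The maximum is all hops collinear in one direction: 347 + 234 + 836 = 1417.
The longest hop is 836; the others sum to 581. Folding the others back against it leaves at least 836 − 581 = 255.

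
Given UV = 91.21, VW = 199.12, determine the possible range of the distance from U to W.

107.91 ≤ UW ≤ 290.33

By the triangle inequality, |91.21 − 199.12| ≤ UW ≤ 91.21 + 199.12.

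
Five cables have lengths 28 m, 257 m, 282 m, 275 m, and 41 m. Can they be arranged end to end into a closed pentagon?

A pentagon exists iff every side is shorter than the sum of the others — equivalently, the longest side is less than the sum of the rest.
Longest side 282 < 601 (sum of the remaining 4), so yes.

Yes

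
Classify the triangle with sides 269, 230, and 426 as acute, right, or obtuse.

Compare the square of the longest side to the sum of squares of the other two: 230² + 269² = 125261 < 181476 = 426².

obtuse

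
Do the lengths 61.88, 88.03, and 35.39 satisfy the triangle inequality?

The longest side is 88.03, and the other two sum to 97.27.
Since 97.27 > 88.03, the triangle inequality holds.

Yes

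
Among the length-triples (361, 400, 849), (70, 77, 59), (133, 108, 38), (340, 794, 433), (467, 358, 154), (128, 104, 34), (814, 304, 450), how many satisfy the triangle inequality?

4

(361,400,849): 361+400 ≤ 849 → not valid
(59,70,77): 59+70 > 77 → valid
(38,108,133): 38+108 > 133 → valid
(340,433,794): 340+433 ≤ 794 → not valid
(154,358,467): 154+358 > 467 → valid
(34,104,128): 34+104 > 128 → valid
(304,450,814): 304+450 ≤ 814 → not valid
4 of the 7 triples form a triangle.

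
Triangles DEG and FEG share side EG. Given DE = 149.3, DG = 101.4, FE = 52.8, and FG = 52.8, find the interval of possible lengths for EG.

47.9 < EG < 105.6

From triangle DEG: |149.3 − 101.4| < EG < 149.3 + 101.4, i.e. 47.9 < EG < 250.7.
From triangle FEG: 0.0 < EG < 105.6.
Both must hold, so EG lies in the intersection.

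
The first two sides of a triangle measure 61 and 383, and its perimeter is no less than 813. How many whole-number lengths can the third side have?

75

Triangle inequality: 322 < x < 444. Perimeter ≥ 813 gives x ≥ 813 − 61 − 383 = 369.
So 369 ≤ x < 444; integers 369 through 443: 75 values.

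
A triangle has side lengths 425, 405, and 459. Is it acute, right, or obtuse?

Compare the square of the longest side to the sum of squares of the other two: 405² + 425² = 344650 > 210681 = 459².

acute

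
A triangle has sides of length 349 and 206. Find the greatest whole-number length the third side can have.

554

The third side must be strictly less than 349 + 206 = 555.
The largest integer below 555 is 554.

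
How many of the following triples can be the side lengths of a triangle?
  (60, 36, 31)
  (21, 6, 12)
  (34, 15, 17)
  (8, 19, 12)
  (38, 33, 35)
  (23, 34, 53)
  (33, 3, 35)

(31,36,60): 31+36 > 60 → valid
(6,12,21): 6+12 ≤ 21 → not valid
(15,17,34): 15+17 ≤ 34 → not valid
(8,12,19): 8+12 > 19 → valid
(33,35,38): 33+35 > 38 → valid
(23,34,53): 23+34 > 53 → valid
(3,33,35): 3+33 > 35 → valid
5 of the 7 triples form a triangle.

5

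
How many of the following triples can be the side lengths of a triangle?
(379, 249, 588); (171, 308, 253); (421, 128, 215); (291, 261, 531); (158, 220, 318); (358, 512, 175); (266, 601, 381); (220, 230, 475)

6

(249,379,588): 249+379 > 588 → valid
(171,253,308): 171+253 > 308 → valid
(128,215,421): 128+215 ≤ 421 → not valid
(261,291,531): 261+291 > 531 → valid
(158,220,318): 158+220 > 318 → valid
(175,358,512): 175+358 > 512 → valid
(266,381,601): 266+381 > 601 → valid
(220,230,475): 220+230 ≤ 475 → not valid
6 of the 8 triples form a triangle.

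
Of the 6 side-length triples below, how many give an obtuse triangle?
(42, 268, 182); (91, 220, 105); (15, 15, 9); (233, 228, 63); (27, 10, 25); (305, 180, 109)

1

(42,268,182): 42+182 ≤ 268, not a triangle
(91,220,105): 91+105 ≤ 220, not a triangle
(15,15,9): 9²+15² = 306 > 225 = 15² → acute
(233,228,63): 63²+228² = 55953 > 54289 = 233² → acute
(27,10,25): 10²+25² = 725 < 729 = 27² → obtuse
(305,180,109): 109+180 ≤ 305, not a triangle
1 of the 6 is obtuse.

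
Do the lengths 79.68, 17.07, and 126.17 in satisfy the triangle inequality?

No

The longest side is 126.17, but the other two sum to only 96.75.
96.75 < 126.17, so the triangle inequality fails.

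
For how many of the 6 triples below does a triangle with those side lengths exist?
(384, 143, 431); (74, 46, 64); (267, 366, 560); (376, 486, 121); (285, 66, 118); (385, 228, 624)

4

(143,384,431): 143+384 > 431 → valid
(46,64,74): 46+64 > 74 → valid
(267,366,560): 267+366 > 560 → valid
(121,376,486): 121+376 > 486 → valid
(66,118,285): 66+118 ≤ 285 → not valid
(228,385,624): 228+385 ≤ 624 → not valid
4 of the 6 triples form a triangle.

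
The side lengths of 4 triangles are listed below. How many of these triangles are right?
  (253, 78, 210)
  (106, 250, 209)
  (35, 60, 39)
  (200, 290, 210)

(253,78,210): 78²+210² = 50184 < 64009 = 253² → obtuse
(106,250,209): 106²+209² = 54917 < 62500 = 250² → obtuse
(35,60,39): 35²+39² = 2746 < 3600 = 60² → obtuse
(200,290,210): 200²+210² = 84100 = 290² → right
1 of the 4 is right.

1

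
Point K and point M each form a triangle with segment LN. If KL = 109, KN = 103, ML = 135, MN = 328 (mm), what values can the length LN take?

From triangle KLN: |109 − 103| < LN < 109 + 103, i.e. 6 < LN < 212.
From triangle MLN: 193 < LN < 463.
Both must hold, so LN lies in the intersection.

193 < LN < 212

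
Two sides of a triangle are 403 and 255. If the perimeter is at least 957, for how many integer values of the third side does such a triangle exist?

359

Triangle inequality: 148 < x < 658. Perimeter ≥ 957 gives x ≥ 957 − 403 − 255 = 299.
So 299 ≤ x < 658; integers 299 through 657: 359 values.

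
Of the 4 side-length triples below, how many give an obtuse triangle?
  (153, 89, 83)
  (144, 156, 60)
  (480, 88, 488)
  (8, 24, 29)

2

(153,89,83): 83²+89² = 14810 < 23409 = 153² → obtuse
(144,156,60): 60²+144² = 24336 = 156² → right
(480,88,488): 88²+480² = 238144 = 488² → right
(8,24,29): 8²+24² = 640 < 841 = 29² → obtuse
2 of the 4 are obtuse.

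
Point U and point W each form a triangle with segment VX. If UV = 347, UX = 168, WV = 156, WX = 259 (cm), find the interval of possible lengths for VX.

From triangle UVX: |347 − 168| < VX < 347 + 168, i.e. 179 < VX < 515.
From triangle WVX: 103 < VX < 415.
Both must hold, so VX lies in the intersection.

179 < VX < 415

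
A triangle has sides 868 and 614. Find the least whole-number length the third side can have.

The third side must be strictly greater than |868 − 614| = 254.
The smallest integer above 254 is 255.

255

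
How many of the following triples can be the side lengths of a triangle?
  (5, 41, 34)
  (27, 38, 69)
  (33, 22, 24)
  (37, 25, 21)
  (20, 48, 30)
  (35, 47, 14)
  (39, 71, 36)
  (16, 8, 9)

6

(5,34,41): 5+34 ≤ 41 → not valid
(27,38,69): 27+38 ≤ 69 → not valid
(22,24,33): 22+24 > 33 → valid
(21,25,37): 21+25 > 37 → valid
(20,30,48): 20+30 > 48 → valid
(14,35,47): 14+35 > 47 → valid
(36,39,71): 36+39 > 71 → valid
(8,9,16): 8+9 > 16 → valid
6 of the 8 triples form a triangle.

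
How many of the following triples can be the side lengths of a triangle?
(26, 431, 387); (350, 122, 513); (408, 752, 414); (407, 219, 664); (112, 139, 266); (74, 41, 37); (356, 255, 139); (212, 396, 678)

3

(26,387,431): 26+387 ≤ 431 → not valid
(122,350,513): 122+350 ≤ 513 → not valid
(408,414,752): 408+414 > 752 → valid
(219,407,664): 219+407 ≤ 664 → not valid
(112,139,266): 112+139 ≤ 266 → not valid
(37,41,74): 37+41 > 74 → valid
(139,255,356): 139+255 > 356 → valid
(212,396,678): 212+396 ≤ 678 → not valid
3 of the 8 triples form a triangle.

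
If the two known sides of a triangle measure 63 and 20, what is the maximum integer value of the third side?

The third side must be strictly less than 63 + 20 = 83.
The largest integer below 83 is 82.

82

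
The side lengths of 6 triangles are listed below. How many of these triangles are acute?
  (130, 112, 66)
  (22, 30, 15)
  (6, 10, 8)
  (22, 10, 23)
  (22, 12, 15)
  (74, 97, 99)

(130,112,66): 66²+112² = 16900 = 130² → right
(22,30,15): 15²+22² = 709 < 900 = 30² → obtuse
(6,10,8): 6²+8² = 100 = 10² → right
(22,10,23): 10²+22² = 584 > 529 = 23² → acute
(22,12,15): 12²+15² = 369 < 484 = 22² → obtuse
(74,97,99): 74²+97² = 14885 > 9801 = 99² → acute
2 of the 6 are acute.

2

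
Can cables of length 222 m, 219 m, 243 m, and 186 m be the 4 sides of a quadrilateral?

A quadrilateral exists iff every side is shorter than the sum of the others — equivalently, the longest side is less than the sum of the rest.
Longest side 243 < 627 (sum of the remaining 3), so yes.

Yes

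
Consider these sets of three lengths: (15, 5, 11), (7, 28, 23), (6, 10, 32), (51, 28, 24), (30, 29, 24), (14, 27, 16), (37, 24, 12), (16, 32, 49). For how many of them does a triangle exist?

(5,11,15): 5+11 > 15 → valid
(7,23,28): 7+23 > 28 → valid
(6,10,32): 6+10 ≤ 32 → not valid
(24,28,51): 24+28 > 51 → valid
(24,29,30): 24+29 > 30 → valid
(14,16,27): 14+16 > 27 → valid
(12,24,37): 12+24 ≤ 37 → not valid
(16,32,49): 16+32 ≤ 49 → not valid
5 of the 8 triples form a triangle.

5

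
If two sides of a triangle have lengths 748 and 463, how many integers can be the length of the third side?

925

The third side lies in the open interval (285, 1211).
Integers from 286 to 1210 inclusive: 1210 − 286 + 1 = 925.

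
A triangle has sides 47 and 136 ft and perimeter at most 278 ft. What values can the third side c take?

89 < c ≤ 95

Triangle inequality alone gives 89 < c < 183.
The perimeter condition gives c ≤ 278 − 47 − 136 = 95.
Intersecting the two: 89 < c ≤ 95.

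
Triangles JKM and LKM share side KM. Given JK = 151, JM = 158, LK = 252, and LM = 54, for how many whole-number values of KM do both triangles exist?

From triangle JKM: 7 < KM < 309.
From triangle LKM: 198 < KM < 306.
Intersection: 198 < KM < 306, so integers 199 through 305: 107 values.

107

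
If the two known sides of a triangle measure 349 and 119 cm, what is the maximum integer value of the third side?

The third side must be strictly less than 349 + 119 = 468.
The largest integer below 468 is 467.

467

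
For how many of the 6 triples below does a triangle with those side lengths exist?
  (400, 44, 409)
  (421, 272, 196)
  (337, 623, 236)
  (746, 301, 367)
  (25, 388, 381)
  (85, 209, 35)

(44,400,409): 44+400 > 409 → valid
(196,272,421): 196+272 > 421 → valid
(236,337,623): 236+337 ≤ 623 → not valid
(301,367,746): 301+367 ≤ 746 → not valid
(25,381,388): 25+381 > 388 → valid
(35,85,209): 35+85 ≤ 209 → not valid
3 of the 6 triples form a triangle.

3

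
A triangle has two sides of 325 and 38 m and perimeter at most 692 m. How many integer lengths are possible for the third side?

Triangle inequality: 287 < x < 363. Perimeter ≤ 692 gives x ≤ 692 − 325 − 38 = 329.
So 287 < x ≤ 329; integers 288 through 329: 42 values.

42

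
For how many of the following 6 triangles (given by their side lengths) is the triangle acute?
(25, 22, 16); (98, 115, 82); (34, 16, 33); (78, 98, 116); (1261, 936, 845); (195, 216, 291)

(25,22,16): 16²+22² = 740 > 625 = 25² → acute
(98,115,82): 82²+98² = 16328 > 13225 = 115² → acute
(34,16,33): 16²+33² = 1345 > 1156 = 34² → acute
(78,98,116): 78²+98² = 15688 > 13456 = 116² → acute
(1261,936,845): 845²+936² = 1590121 = 1261² → right
(195,216,291): 195²+216² = 84681 = 291² → right
4 of the 6 are acute.

4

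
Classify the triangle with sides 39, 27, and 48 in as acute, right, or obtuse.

Compare the square of the longest side to the sum of squares of the other two: 27² + 39² = 2250 < 2304 = 48².

obtuse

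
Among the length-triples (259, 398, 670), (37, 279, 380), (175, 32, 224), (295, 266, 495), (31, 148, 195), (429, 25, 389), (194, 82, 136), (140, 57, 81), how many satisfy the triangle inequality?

(259,398,670): 259+398 ≤ 670 → not valid
(37,279,380): 37+279 ≤ 380 → not valid
(32,175,224): 32+175 ≤ 224 → not valid
(266,295,495): 266+295 > 495 → valid
(31,148,195): 31+148 ≤ 195 → not valid
(25,389,429): 25+389 ≤ 429 → not valid
(82,136,194): 82+136 > 194 → valid
(57,81,140): 57+81 ≤ 140 → not valid
2 of the 8 triples form a triangle.

2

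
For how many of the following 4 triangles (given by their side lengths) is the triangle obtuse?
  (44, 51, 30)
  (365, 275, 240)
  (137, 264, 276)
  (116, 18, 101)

1

(44,51,30): 30²+44² = 2836 > 2601 = 51² → acute
(365,275,240): 240²+275² = 133225 = 365² → right
(137,264,276): 137²+264² = 88465 > 76176 = 276² → acute
(116,18,101): 18²+101² = 10525 < 13456 = 116² → obtuse
1 of the 4 is obtuse.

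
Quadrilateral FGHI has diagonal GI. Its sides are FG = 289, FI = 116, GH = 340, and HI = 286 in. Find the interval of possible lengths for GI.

From triangle FGI: |289 − 116| < GI < 289 + 116, i.e. 173 < GI < 405.
From triangle HGI: 54 < GI < 626.
Both must hold, so GI lies in the intersection.

173 < GI < 405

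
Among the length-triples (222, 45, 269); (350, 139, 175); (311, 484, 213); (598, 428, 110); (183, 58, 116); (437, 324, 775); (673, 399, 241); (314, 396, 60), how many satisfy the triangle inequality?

(45,222,269): 45+222 ≤ 269 → not valid
(139,175,350): 139+175 ≤ 350 → not valid
(213,311,484): 213+311 > 484 → valid
(110,428,598): 110+428 ≤ 598 → not valid
(58,116,183): 58+116 ≤ 183 → not valid
(324,437,775): 324+437 ≤ 775 → not valid
(241,399,673): 241+399 ≤ 673 → not valid
(60,314,396): 60+314 ≤ 396 → not valid
1 of the 8 triples forms a triangle.

1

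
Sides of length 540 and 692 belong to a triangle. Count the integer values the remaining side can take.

1079

The third side lies in the open interval (152, 1232).
Integers from 153 to 1231 inclusive: 1231 − 153 + 1 = 1079.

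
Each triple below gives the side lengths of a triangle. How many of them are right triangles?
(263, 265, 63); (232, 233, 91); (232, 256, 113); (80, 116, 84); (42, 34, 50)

1

(263,265,63): 63²+263² = 73138 > 70225 = 265² → acute
(232,233,91): 91²+232² = 62105 > 54289 = 233² → acute
(232,256,113): 113²+232² = 66593 > 65536 = 256² → acute
(80,116,84): 80²+84² = 13456 = 116² → right
(42,34,50): 34²+42² = 2920 > 2500 = 50² → acute
1 of the 5 is right.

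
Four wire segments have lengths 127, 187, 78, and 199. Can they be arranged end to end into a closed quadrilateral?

Yes

A quadrilateral exists iff every side is shorter than the sum of the others — equivalently, the longest side is less than the sum of the rest.
Longest side 199 < 392 (sum of the remaining 3), so yes.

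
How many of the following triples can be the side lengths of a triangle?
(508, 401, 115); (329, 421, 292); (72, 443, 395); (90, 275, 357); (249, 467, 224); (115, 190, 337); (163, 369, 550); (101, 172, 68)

(115,401,508): 115+401 > 508 → valid
(292,329,421): 292+329 > 421 → valid
(72,395,443): 72+395 > 443 → valid
(90,275,357): 90+275 > 357 → valid
(224,249,467): 224+249 > 467 → valid
(115,190,337): 115+190 ≤ 337 → not valid
(163,369,550): 163+369 ≤ 550 → not valid
(68,101,172): 68+101 ≤ 172 → not valid
5 of the 8 triples form a triangle.

5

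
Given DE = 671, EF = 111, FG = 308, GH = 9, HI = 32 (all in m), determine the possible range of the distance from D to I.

211 ≤ DI ≤ 1131 m

The maximum is all hops collinear in one direction: 671 + 111 + 308 + 9 + 32 = 1131.
The longest hop is 671; the others sum to 460. Folding the others back against it leaves at least 671 − 460 = 211.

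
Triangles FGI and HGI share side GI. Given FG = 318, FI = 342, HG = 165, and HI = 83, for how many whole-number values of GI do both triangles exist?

165

From triangle FGI: 24 < GI < 660.
From triangle HGI: 82 < GI < 248.
Intersection: 82 < GI < 248, so integers 83 through 247: 165 values.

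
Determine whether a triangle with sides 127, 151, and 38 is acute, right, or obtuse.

Compare the square of the longest side to the sum of squares of the other two: 38² + 127² = 17573 < 22801 = 151².

obtuse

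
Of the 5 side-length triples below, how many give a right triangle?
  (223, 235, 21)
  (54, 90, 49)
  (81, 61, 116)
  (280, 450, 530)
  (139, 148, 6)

(223,235,21): 21²+223² = 50170 < 55225 = 235² → obtuse
(54,90,49): 49²+54² = 5317 < 8100 = 90² → obtuse
(81,61,116): 61²+81² = 10282 < 13456 = 116² → obtuse
(280,450,530): 280²+450² = 280900 = 530² → right
(139,148,6): 6+139 ≤ 148, not a triangle
1 of the 5 is right.

1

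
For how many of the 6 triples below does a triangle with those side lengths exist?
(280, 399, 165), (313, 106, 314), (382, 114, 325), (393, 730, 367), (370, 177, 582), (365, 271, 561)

5

(165,280,399): 165+280 > 399 → valid
(106,313,314): 106+313 > 314 → valid
(114,325,382): 114+325 > 382 → valid
(367,393,730): 367+393 > 730 → valid
(177,370,582): 177+370 ≤ 582 → not valid
(271,365,561): 271+365 > 561 → valid
5 of the 6 triples form a triangle.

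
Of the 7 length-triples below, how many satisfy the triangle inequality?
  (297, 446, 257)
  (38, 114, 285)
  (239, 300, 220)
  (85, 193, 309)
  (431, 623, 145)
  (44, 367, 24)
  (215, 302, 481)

3

(257,297,446): 257+297 > 446 → valid
(38,114,285): 38+114 ≤ 285 → not valid
(220,239,300): 220+239 > 300 → valid
(85,193,309): 85+193 ≤ 309 → not valid
(145,431,623): 145+431 ≤ 623 → not valid
(24,44,367): 24+44 ≤ 367 → not valid
(215,302,481): 215+302 > 481 → valid
3 of the 7 triples form a triangle.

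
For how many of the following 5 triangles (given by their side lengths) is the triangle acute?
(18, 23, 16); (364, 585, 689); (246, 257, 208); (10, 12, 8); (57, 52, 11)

(18,23,16): 16²+18² = 580 > 529 = 23² → acute
(364,585,689): 364²+585² = 474721 = 689² → right
(246,257,208): 208²+246² = 103780 > 66049 = 257² → acute
(10,12,8): 8²+10² = 164 > 144 = 12² → acute
(57,52,11): 11²+52² = 2825 < 3249 = 57² → obtuse
3 of the 5 are acute.

3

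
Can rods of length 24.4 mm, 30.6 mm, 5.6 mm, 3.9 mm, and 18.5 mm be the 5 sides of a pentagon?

A pentagon exists iff every side is shorter than the sum of the others — equivalently, the longest side is less than the sum of the rest.
Longest side 30.6 < 52.4 (sum of the remaining 4), so yes.

Yes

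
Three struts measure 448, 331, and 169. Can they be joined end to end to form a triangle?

The longest side is 448, and the other two sum to 500.
Since 500 > 448, the triangle inequality holds.

Yes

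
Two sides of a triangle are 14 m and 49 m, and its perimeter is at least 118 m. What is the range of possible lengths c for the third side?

Triangle inequality alone gives 35 < c < 63.
The perimeter condition gives c ≥ 118 − 14 − 49 = 55.
Intersecting the two: 55 ≤ c < 63.

55 ≤ c < 63 m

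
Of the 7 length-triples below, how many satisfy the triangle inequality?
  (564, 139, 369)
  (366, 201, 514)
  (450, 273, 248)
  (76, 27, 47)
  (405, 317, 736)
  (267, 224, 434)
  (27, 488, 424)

(139,369,564): 139+369 ≤ 564 → not valid
(201,366,514): 201+366 > 514 → valid
(248,273,450): 248+273 > 450 → valid
(27,47,76): 27+47 ≤ 76 → not valid
(317,405,736): 317+405 ≤ 736 → not valid
(224,267,434): 224+267 > 434 → valid
(27,424,488): 27+424 ≤ 488 → not valid
3 of the 7 triples form a triangle.

3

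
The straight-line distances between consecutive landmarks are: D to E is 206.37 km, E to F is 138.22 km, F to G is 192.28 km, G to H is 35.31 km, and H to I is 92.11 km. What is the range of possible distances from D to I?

The maximum is all hops collinear in one direction: 206.37 + 138.22 + 192.28 + 35.31 + 92.11 = 664.29.
The longest hop is 206.37; the others sum to 457.92. Since 206.37 ≤ 457.92, the path can fold back on itself completely, so the minimum distance is 0.

0 ≤ DI ≤ 664.29 km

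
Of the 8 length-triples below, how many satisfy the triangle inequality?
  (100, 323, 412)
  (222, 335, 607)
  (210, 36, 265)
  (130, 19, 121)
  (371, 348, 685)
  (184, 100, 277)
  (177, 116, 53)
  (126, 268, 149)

(100,323,412): 100+323 > 412 → valid
(222,335,607): 222+335 ≤ 607 → not valid
(36,210,265): 36+210 ≤ 265 → not valid
(19,121,130): 19+121 > 130 → valid
(348,371,685): 348+371 > 685 → valid
(100,184,277): 100+184 > 277 → valid
(53,116,177): 53+116 ≤ 177 → not valid
(126,149,268): 126+149 > 268 → valid
5 of the 8 triples form a triangle.

5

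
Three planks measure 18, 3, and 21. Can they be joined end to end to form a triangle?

The two shorter sides sum to 21, exactly equal to the longest side 21.
That gives only a degenerate (flat) triangle — the inequality must be strict.

No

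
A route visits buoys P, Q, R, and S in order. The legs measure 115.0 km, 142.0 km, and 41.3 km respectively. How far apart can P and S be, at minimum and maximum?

The maximum is all hops collinear in one direction: 115.0 + 142.0 + 41.3 = 298.3.
The longest hop is 142.0; the others sum to 156.3. Since 142.0 ≤ 156.3, the path can fold back on itself completely, so the minimum distance is 0.

0 ≤ PS ≤ 298.3 km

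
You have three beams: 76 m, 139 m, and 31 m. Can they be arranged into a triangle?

The longest side is 139, but the other two sum to only 107.
107 < 139, so the triangle inequality fails.

No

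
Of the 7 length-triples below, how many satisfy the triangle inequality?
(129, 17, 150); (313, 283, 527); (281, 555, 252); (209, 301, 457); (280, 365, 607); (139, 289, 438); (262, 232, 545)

(17,129,150): 17+129 ≤ 150 → not valid
(283,313,527): 283+313 > 527 → valid
(252,281,555): 252+281 ≤ 555 → not valid
(209,301,457): 209+301 > 457 → valid
(280,365,607): 280+365 > 607 → valid
(139,289,438): 139+289 ≤ 438 → not valid
(232,262,545): 232+262 ≤ 545 → not valid
3 of the 7 triples form a triangle.

3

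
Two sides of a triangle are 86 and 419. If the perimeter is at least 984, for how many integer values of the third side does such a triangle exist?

26

Triangle inequality: 333 < x < 505. Perimeter ≥ 984 gives x ≥ 984 − 86 − 419 = 479.
So 479 ≤ x < 505; integers 479 through 504: 26 values.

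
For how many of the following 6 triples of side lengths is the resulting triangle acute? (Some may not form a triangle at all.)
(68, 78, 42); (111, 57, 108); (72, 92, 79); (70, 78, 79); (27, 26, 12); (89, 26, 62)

(68,78,42): 42²+68² = 6388 > 6084 = 78² → acute
(111,57,108): 57²+108² = 14913 > 12321 = 111² → acute
(72,92,79): 72²+79² = 11425 > 8464 = 92² → acute
(70,78,79): 70²+78² = 10984 > 6241 = 79² → acute
(27,26,12): 12²+26² = 820 > 729 = 27² → acute
(89,26,62): 26+62 ≤ 89, not a triangle
5 of the 6 are acute.

5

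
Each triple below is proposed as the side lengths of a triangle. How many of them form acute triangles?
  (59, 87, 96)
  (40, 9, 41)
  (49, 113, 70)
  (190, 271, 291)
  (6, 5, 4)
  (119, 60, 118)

(59,87,96): 59²+87² = 11050 > 9216 = 96² → acute
(40,9,41): 9²+40² = 1681 = 41² → right
(49,113,70): 49²+70² = 7301 < 12769 = 113² → obtuse
(190,271,291): 190²+271² = 109541 > 84681 = 291² → acute
(6,5,4): 4²+5² = 41 > 36 = 6² → acute
(119,60,118): 60²+118² = 17524 > 14161 = 119² → acute
4 of the 6 are acute.

4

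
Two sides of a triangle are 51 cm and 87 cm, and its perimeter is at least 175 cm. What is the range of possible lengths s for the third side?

37 ≤ s < 138 cm

Triangle inequality alone gives 36 < s < 138.
The perimeter condition gives s ≥ 175 − 51 − 87 = 37.
Intersecting the two: 37 ≤ s < 138.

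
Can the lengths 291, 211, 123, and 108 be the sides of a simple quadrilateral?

Yes

A quadrilateral exists iff every side is shorter than the sum of the others — equivalently, the longest side is less than the sum of the rest.
Longest side 291 < 442 (sum of the remaining 3), so yes.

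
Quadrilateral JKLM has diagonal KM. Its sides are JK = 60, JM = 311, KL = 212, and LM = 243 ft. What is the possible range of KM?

From triangle JKM: |60 − 311| < KM < 60 + 311, i.e. 251 < KM < 371.
From triangle LKM: 31 < KM < 455.
Both must hold, so KM lies in the intersection.

251 < KM < 371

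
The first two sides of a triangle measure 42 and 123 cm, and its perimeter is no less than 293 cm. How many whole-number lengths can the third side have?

Triangle inequality: 81 < x < 165. Perimeter ≥ 293 gives x ≥ 293 − 42 − 123 = 128.
So 128 ≤ x < 165; integers 128 through 164: 37 values.

37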